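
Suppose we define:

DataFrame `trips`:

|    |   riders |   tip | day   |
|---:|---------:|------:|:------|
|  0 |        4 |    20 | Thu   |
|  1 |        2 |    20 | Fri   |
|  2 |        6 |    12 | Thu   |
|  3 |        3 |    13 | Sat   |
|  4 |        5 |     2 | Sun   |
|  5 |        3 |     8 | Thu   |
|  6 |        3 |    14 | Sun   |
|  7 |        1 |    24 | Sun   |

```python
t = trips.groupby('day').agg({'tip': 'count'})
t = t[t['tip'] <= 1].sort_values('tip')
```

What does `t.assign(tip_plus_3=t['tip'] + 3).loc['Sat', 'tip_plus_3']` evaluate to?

group by day, count of tip:
     tip
day     
Fri    1
Sat    1
Sun    3
Thu    3
filter rows where tip <= 1:
     tip
day     
Fri    1
Sat    1
sort by tip:
     tip
day     
Fri    1
Sat    1
add column tip_plus_3 = t['tip'] + 3:
     tip  tip_plus_3
day                 
Fri    1           4
Sat    1           4

4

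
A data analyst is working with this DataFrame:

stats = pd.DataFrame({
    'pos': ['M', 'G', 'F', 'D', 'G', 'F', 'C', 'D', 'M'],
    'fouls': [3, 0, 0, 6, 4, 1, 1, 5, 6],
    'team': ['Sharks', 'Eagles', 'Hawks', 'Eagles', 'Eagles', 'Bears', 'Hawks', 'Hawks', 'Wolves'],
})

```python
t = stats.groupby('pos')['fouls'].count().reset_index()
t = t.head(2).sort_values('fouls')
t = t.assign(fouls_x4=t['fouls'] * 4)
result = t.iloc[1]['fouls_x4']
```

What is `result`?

8

group by pos, count of fouls:
pos
C    1
D    2
F    2
G    2
M    2
Name: fouls, dtype: int64
reset_index():
  pos  fouls
0   C      1
1   D      2
2   F      2
3   G      2
4   M      2
take first 2 rows:
  pos  fouls
0   C      1
1   D      2
sort by fouls:
  pos  fouls
0   C      1
1   D      2
add column fouls_x4 = t['fouls'] * 4:
  pos  fouls  fouls_x4
0   C      1         4
1   D      2         8
Hence 8.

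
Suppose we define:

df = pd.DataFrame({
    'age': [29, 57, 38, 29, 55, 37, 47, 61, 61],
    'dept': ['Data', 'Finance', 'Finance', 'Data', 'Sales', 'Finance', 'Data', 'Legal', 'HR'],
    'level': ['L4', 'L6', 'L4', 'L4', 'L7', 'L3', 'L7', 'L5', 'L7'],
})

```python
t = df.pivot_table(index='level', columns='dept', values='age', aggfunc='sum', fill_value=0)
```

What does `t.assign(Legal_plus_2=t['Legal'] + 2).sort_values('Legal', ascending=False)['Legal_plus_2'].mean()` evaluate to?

pivot: rows=level, cols=dept, sum(age):
dept   Data  Finance  HR  Legal  Sales
level                                 
L3        0       37   0      0      0
L4       58       38   0      0      0
L5        0        0   0     61      0
L6        0       57   0      0      0
L7       47        0  61      0     55
add column Legal_plus_2 = t['Legal'] + 2:
dept   Data  Finance  HR  Legal  Sales  Legal_plus_2
level                                               
L3        0       37   0      0      0             2
L4       58       38   0      0      0             2
L5        0        0   0     61      0            63
L6        0       57   0      0      0             2
L7       47        0  61      0     55             2
sort by Legal descending:
dept   Data  Finance  HR  Legal  Sales  Legal_plus_2
level                                               
L5        0        0   0     61      0            63
L3        0       37   0      0      0             2
L4       58       38   0      0      0             2
L6        0       57   0      0      0             2
L7       47        0  61      0     55             2
The mean of column 'Legal_plus_2' is 14.2.

14.2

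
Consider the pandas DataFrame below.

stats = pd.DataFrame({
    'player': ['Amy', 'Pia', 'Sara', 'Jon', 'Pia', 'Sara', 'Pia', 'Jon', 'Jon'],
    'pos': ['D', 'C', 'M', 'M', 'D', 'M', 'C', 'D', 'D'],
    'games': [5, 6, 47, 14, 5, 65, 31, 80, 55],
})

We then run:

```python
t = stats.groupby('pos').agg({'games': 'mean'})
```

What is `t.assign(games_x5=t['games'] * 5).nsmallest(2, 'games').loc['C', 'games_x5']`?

group by pos, mean of games:
     games
pos       
C    18.50
D    36.25
M    42.00
add column games_x5 = t['games'] * 5:
     games  games_x5
pos                 
C    18.50     92.50
D    36.25    181.25
M    42.00    210.00
take 2 rows with smallest games:
     games  games_x5
pos                 
C    18.50     92.50
D    36.25    181.25
Reading off the value at row 'C', column 'games_x5', we get 92.5.

92.5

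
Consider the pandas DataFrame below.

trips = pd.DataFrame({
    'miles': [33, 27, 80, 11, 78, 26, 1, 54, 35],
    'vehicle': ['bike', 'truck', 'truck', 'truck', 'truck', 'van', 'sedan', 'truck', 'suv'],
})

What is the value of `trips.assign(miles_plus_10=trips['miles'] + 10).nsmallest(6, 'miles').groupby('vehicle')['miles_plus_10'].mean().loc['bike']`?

43.0

add column miles_plus_10 = trips['miles'] + 10:
   miles vehicle  miles_plus_10
0     33    bike             43
1     27   truck             37
2     80   truck             90
3     11   truck             21
4     78   truck             88
5     26     van             36
6      1   sedan             11
7     54   truck             64
8     35     suv             45
take 6 rows with smallest miles:
   miles vehicle  miles_plus_10
6      1   sedan             11
3     11   truck             21
5     26     van             36
1     27   truck             37
0     33    bike             43
8     35     suv             45
group by vehicle, mean of miles_plus_10:
vehicle
bike     43.0
sedan    11.0
suv      45.0
truck    29.0
van      36.0
Name: miles_plus_10, dtype: float64
Finally, value at index 'bike' = 43.0.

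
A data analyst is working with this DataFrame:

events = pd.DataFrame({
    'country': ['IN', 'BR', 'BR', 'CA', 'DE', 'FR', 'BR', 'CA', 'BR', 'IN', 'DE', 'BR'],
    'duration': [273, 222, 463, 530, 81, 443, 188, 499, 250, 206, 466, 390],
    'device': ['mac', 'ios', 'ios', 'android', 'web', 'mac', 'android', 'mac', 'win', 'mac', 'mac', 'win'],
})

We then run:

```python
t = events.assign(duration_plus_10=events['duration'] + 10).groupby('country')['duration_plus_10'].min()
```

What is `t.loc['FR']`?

453

add column duration_plus_10 = events['duration'] + 10:
   country  duration   device  duration_plus_10
0       IN       273      mac               283
1       BR       222      ios               232
2       BR       463      ios               473
3       CA       530  android               540
4       DE        81      web                91
5       FR       443      mac               453
6       BR       188  android               198
7       CA       499      mac               509
8       BR       250      win               260
9       IN       206      mac               216
10      DE       466      mac               476
11      BR       390      win               400
group by country, min of duration_plus_10:
country
BR    198
CA    509
DE     91
FR    453
IN    216
Name: duration_plus_10, dtype: int64
value at index 'FR' → 453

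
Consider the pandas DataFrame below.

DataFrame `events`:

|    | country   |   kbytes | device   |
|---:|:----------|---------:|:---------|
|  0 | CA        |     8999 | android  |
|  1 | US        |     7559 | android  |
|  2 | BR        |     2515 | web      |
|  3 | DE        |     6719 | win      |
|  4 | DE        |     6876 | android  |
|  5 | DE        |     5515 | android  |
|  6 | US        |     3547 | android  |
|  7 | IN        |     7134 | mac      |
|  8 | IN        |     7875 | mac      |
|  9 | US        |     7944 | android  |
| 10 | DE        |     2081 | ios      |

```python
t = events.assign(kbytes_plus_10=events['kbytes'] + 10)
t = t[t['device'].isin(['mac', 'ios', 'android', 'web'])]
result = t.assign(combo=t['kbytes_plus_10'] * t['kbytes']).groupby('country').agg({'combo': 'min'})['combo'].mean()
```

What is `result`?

31071142.4

add column kbytes_plus_10 = events['kbytes'] + 10:
   country  kbytes   device  kbytes_plus_10
0       CA    8999  android            9009
1       US    7559  android            7569
2       BR    2515      web            2525
3       DE    6719      win            6729
4       DE    6876  android            6886
5       DE    5515  android            5525
6       US    3547  android            3557
7       IN    7134      mac            7144
8       IN    7875      mac            7885
9       US    7944  android            7954
10      DE    2081      ios            2091
filter rows where device in ['mac', 'ios', 'android', 'web']:
   country  kbytes   device  kbytes_plus_10
0       CA    8999  android            9009
1       US    7559  android            7569
2       BR    2515      web            2525
4       DE    6876  android            6886
5       DE    5515  android            5525
6       US    3547  android            3557
7       IN    7134      mac            7144
8       IN    7875      mac            7885
9       US    7944  android            7954
10      DE    2081      ios            2091
add column combo = t['kbytes_plus_10'] * t['kbytes']:
   country  kbytes   device  kbytes_plus_10     combo
0       CA    8999  android            9009  81071991
1       US    7559  android            7569  57214071
2       BR    2515      web            2525   6350375
4       DE    6876  android            6886  47348136
5       DE    5515  android            5525  30470375
6       US    3547  android            3557  12616679
7       IN    7134      mac            7144  50965296
8       IN    7875      mac            7885  62094375
9       US    7944  android            7954  63186576
10      DE    2081      ios            2091   4351371
group by country, min of combo:
            combo
country          
BR        6350375
CA       81071991
DE        4351371
IN       50965296
US       12616679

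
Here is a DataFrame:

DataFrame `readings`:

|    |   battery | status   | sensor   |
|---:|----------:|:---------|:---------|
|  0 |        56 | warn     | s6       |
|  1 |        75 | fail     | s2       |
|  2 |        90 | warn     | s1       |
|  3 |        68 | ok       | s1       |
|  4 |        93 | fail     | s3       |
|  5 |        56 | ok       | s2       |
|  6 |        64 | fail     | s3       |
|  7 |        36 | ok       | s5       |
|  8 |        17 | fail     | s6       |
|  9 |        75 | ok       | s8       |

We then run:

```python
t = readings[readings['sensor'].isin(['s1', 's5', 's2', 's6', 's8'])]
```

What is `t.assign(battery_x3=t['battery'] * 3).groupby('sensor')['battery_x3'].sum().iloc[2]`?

108

filter rows where sensor in ['s1', 's5', 's2', 's6', 's8']:
   battery status sensor
0       56   warn     s6
1       75   fail     s2
2       90   warn     s1
3       68     ok     s1
5       56     ok     s2
7       36     ok     s5
8       17   fail     s6
9       75     ok     s8
add column battery_x3 = t['battery'] * 3:
   battery status sensor  battery_x3
0       56   warn     s6         168
1       75   fail     s2         225
2       90   warn     s1         270
3       68     ok     s1         204
5       56     ok     s2         168
7       36     ok     s5         108
8       17   fail     s6          51
9       75     ok     s8         225
group by sensor, sum of battery_x3:
sensor
s1    474
s2    393
s5    108
s6    219
s8    225
Name: battery_x3, dtype: int64
Hence 108.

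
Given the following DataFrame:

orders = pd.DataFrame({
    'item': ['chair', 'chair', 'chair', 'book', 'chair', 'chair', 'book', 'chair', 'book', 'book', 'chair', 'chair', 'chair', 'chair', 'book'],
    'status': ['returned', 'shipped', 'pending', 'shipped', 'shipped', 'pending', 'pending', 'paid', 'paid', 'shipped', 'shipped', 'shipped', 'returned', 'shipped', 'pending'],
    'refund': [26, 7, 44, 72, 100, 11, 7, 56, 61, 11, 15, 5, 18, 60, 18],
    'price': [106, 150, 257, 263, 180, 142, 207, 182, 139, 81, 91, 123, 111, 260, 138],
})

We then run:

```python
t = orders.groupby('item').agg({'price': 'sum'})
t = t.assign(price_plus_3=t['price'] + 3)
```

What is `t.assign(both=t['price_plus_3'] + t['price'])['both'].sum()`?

group by item, sum of price:
       price
item        
book     828
chair   1602
add column price_plus_3 = t['price'] + 3:
       price  price_plus_3
item                      
book     828           831
chair   1602          1605
add column both = t['price_plus_3'] + t['price']:
       price  price_plus_3  both
item                            
book     828           831  1659
chair   1602          1605  3207

4866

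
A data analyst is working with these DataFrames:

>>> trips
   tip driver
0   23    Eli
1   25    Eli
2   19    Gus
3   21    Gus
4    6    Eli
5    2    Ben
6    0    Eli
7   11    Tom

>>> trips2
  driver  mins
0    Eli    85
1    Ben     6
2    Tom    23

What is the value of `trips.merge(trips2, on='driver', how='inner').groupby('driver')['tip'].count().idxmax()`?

Eli

merge on 'driver' (how='inner') → 6 rows:
   tip driver  mins
0   23    Eli    85
1   25    Eli    85
2    6    Eli    85
3    2    Ben     6
4    0    Eli    85
5   11    Tom    23
group by driver, count of tip:
driver
Ben    1
Eli    4
Tom    1
Name: tip, dtype: int64
Hence Eli.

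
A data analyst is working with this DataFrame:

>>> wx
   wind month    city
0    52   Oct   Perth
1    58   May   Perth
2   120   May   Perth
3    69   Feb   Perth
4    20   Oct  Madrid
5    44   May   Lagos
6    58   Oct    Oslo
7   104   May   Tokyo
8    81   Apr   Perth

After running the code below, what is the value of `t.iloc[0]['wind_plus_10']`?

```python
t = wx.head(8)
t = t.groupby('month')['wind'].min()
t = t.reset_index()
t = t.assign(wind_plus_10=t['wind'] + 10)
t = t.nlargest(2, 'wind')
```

take first 8 rows:
   wind month    city
0    52   Oct   Perth
1    58   May   Perth
2   120   May   Perth
3    69   Feb   Perth
4    20   Oct  Madrid
5    44   May   Lagos
6    58   Oct    Oslo
7   104   May   Tokyo
group by month, min of wind:
month
Feb    69
May    44
Oct    20
Name: wind, dtype: int64
reset_index():
  month  wind
0   Feb    69
1   May    44
2   Oct    20
add column wind_plus_10 = t['wind'] + 10:
  month  wind  wind_plus_10
0   Feb    69            79
1   May    44            54
2   Oct    20            30
take 2 rows with largest wind:
  month  wind  wind_plus_10
0   Feb    69            79
1   May    44            54

79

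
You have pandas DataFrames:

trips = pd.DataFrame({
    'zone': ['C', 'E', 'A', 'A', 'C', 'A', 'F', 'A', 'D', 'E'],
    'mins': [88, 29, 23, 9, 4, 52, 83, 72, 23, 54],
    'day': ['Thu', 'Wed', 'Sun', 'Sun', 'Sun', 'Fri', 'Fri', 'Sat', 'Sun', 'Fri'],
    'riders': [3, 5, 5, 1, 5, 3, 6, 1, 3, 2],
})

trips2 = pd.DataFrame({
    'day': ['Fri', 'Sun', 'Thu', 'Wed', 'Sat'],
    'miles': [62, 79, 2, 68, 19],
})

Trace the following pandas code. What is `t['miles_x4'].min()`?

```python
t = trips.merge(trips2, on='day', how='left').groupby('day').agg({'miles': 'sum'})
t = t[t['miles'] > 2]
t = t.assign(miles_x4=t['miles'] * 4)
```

merge on 'day' (how='left') → 10 rows:
  zone  mins  day  riders  miles
0    C    88  Thu       3      2
1    E    29  Wed       5     68
2    A    23  Sun       5     79
3    A     9  Sun       1     79
4    C     4  Sun       5     79
5    A    52  Fri       3     62
6    F    83  Fri       6     62
7    A    72  Sat       1     19
8    D    23  Sun       3     79
9    E    54  Fri       2     62
group by day, sum of miles:
     miles
day       
Fri    186
Sat     19
Sun    316
Thu      2
Wed     68
filter rows where miles > 2:
     miles
day       
Fri    186
Sat     19
Sun    316
Wed     68
add column miles_x4 = t['miles'] * 4:
     miles  miles_x4
day                 
Fri    186       744
Sat     19        76
Sun    316      1264
Wed     68       272
So min() = 76.

76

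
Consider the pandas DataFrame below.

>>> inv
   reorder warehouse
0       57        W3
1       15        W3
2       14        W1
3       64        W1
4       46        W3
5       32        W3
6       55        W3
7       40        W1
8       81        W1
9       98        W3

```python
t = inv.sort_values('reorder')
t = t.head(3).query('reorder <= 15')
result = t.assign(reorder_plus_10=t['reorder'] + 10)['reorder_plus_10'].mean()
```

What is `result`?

24.5

sort by reorder:
   reorder warehouse
2       14        W1
1       15        W3
5       32        W3
7       40        W1
4       46        W3
6       55        W3
0       57        W3
3       64        W1
8       81        W1
9       98        W3
take first 3 rows:
   reorder warehouse
2       14        W1
1       15        W3
5       32        W3
filter rows where reorder <= 15:
   reorder warehouse
2       14        W1
1       15        W3
add column reorder_plus_10 = t['reorder'] + 10:
   reorder warehouse  reorder_plus_10
2       14        W1               24
1       15        W3               25
So mean() = 24.5.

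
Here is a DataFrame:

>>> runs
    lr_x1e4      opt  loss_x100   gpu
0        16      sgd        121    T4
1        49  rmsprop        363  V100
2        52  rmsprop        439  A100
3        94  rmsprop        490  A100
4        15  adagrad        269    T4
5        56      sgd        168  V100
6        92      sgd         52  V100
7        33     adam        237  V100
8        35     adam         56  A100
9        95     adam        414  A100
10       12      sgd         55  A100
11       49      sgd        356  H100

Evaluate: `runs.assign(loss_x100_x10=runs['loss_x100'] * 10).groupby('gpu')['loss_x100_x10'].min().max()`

add column loss_x100_x10 = runs['loss_x100'] * 10:
    lr_x1e4      opt  loss_x100   gpu  loss_x100_x10
0        16      sgd        121    T4           1210
1        49  rmsprop        363  V100           3630
2        52  rmsprop        439  A100           4390
3        94  rmsprop        490  A100           4900
4        15  adagrad        269    T4           2690
5        56      sgd        168  V100           1680
6        92      sgd         52  V100            520
7        33     adam        237  V100           2370
8        35     adam         56  A100            560
9        95     adam        414  A100           4140
10       12      sgd         55  A100            550
11       49      sgd        356  H100           3560
group by gpu, min of loss_x100_x10:
gpu
A100     550
H100    3560
T4      1210
V100     520
Name: loss_x100_x10, dtype: int64

3560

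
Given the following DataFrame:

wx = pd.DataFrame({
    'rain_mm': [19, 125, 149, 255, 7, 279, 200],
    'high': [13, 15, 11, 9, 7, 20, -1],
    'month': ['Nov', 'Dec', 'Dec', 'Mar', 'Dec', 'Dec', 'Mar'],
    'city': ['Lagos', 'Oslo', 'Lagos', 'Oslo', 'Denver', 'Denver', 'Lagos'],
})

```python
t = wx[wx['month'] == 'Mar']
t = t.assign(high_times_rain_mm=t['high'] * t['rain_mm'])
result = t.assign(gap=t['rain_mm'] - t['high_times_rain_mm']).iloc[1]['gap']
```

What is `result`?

filter rows where month == 'Mar':
   rain_mm  high month   city
3      255     9   Mar   Oslo
6      200    -1   Mar  Lagos
add column high_times_rain_mm = t['high'] * t['rain_mm']:
   rain_mm  high month   city  high_times_rain_mm
3      255     9   Mar   Oslo                2295
6      200    -1   Mar  Lagos                -200
add column gap = t['rain_mm'] - t['high_times_rain_mm']:
   rain_mm  high month   city  high_times_rain_mm   gap
3      255     9   Mar   Oslo                2295 -2040
6      200    -1   Mar  Lagos                -200   400
Taking the value at position 1, column 'gap' gives 400.

400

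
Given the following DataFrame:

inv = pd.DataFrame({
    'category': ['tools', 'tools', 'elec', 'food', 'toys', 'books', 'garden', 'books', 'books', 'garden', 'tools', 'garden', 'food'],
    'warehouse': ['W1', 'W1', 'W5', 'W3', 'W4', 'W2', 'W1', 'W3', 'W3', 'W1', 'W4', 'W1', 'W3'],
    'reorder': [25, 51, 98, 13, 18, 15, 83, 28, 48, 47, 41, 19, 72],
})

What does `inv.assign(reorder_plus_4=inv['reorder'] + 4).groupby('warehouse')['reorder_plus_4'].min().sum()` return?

add column reorder_plus_4 = inv['reorder'] + 4:
   category warehouse  reorder  reorder_plus_4
0     tools        W1       25              29
1     tools        W1       51              55
2      elec        W5       98             102
3      food        W3       13              17
4      toys        W4       18              22
5     books        W2       15              19
6    garden        W1       83              87
7     books        W3       28              32
8     books        W3       48              52
9    garden        W1       47              51
10    tools        W4       41              45
11   garden        W1       19              23
12     food        W3       72              76
group by warehouse, min of reorder_plus_4:
warehouse
W1     23
W2     19
W3     17
W4     22
W5    102
Name: reorder_plus_4, dtype: int64
Taking the sum of the resulting series gives 183.

183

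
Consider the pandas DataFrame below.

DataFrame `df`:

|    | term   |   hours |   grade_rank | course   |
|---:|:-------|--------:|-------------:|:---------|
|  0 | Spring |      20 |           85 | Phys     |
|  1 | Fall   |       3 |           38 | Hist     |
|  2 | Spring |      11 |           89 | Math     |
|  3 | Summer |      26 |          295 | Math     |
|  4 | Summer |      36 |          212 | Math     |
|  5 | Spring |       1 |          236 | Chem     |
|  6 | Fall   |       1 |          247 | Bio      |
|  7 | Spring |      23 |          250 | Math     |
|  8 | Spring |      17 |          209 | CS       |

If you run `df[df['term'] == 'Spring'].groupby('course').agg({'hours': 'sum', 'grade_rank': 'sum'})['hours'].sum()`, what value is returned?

filter rows where term == 'Spring':
     term  hours  grade_rank course
0  Spring     20          85   Phys
2  Spring     11          89   Math
5  Spring      1         236   Chem
7  Spring     23         250   Math
8  Spring     17         209     CS
group by course: sum(hours), sum(grade_rank):
        hours  grade_rank
course                   
CS         17         209
Chem        1         236
Math       34         339
Phys       20          85
So sum() = 72.

72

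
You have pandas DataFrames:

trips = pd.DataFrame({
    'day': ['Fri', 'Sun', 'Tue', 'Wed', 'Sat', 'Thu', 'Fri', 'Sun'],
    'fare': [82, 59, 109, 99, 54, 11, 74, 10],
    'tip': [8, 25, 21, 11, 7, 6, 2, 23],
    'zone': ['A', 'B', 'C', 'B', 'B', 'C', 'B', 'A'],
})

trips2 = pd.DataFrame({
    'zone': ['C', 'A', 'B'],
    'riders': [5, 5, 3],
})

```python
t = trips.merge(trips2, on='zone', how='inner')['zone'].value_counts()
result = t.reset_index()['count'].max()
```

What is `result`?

4

merge on 'zone' (how='inner') → 8 rows:
   day  fare  tip zone  riders
0  Fri    82    8    A       5
1  Sun    59   25    B       3
2  Tue   109   21    C       5
3  Wed    99   11    B       3
4  Sat    54    7    B       3
5  Thu    11    6    C       5
6  Fri    74    2    B       3
7  Sun    10   23    A       5
value_counts of zone:
zone
B    4
A    2
C    2
Name: count, dtype: int64
reset_index():
  zone  count
0    B      4
1    A      2
2    C      2
Then the max of column 'count': 4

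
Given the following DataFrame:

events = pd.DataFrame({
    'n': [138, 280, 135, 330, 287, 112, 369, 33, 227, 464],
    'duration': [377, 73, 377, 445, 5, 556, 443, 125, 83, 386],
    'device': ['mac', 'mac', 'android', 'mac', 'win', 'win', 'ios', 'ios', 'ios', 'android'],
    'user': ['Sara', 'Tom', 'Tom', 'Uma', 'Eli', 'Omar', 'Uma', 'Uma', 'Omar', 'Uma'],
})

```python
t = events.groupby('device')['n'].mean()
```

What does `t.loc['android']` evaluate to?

group by device, mean of n:
device
android    299.500000
ios        209.666667
mac        249.333333
win        199.500000
Name: n, dtype: float64

299.5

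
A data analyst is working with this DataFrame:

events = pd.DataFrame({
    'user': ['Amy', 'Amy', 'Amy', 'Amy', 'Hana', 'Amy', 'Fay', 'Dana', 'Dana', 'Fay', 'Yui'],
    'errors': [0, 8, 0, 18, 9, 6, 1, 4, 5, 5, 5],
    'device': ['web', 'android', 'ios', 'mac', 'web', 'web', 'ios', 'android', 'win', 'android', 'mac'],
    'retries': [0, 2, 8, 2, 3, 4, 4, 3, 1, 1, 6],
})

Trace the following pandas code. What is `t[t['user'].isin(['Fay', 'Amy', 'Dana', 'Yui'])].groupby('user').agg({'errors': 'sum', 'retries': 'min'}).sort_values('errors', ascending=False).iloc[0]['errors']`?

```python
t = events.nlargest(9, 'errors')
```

take 9 rows with largest errors:
    user  errors   device  retries
3    Amy      18      mac        2
4   Hana       9      web        3
1    Amy       8  android        2
5    Amy       6      web        4
8   Dana       5      win        1
9    Fay       5  android        1
10   Yui       5      mac        6
7   Dana       4  android        3
6    Fay       1      ios        4
filter rows where user in ['Fay', 'Amy', 'Dana', 'Yui']:
    user  errors   device  retries
3    Amy      18      mac        2
1    Amy       8  android        2
5    Amy       6      web        4
8   Dana       5      win        1
9    Fay       5  android        1
10   Yui       5      mac        6
7   Dana       4  android        3
6    Fay       1      ios        4
group by user: sum(errors), min(retries):
      errors  retries
user                 
Amy       32        2
Dana       9        1
Fay        6        1
Yui        5        6
sort by errors descending:
      errors  retries
user                 
Amy       32        2
Dana       9        1
Fay        6        1
Yui        5        6

32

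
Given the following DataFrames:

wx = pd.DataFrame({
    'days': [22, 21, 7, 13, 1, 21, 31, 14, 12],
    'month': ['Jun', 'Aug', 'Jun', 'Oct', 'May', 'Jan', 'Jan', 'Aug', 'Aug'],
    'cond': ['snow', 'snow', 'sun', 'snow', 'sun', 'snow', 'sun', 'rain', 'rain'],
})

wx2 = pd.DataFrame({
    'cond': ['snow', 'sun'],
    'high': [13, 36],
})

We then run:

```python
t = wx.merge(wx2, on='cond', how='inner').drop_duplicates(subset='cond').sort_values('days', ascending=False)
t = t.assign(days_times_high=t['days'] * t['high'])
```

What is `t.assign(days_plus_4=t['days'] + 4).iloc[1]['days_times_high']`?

merge on 'cond' (how='inner') → 7 rows:
   days month  cond  high
0    22   Jun  snow    13
1    21   Aug  snow    13
2     7   Jun   sun    36
3    13   Oct  snow    13
4     1   May   sun    36
5    21   Jan  snow    13
6    31   Jan   sun    36
drop duplicate cond (keep=first):
   days month  cond  high
0    22   Jun  snow    13
2     7   Jun   sun    36
sort by days descending:
   days month  cond  high
0    22   Jun  snow    13
2     7   Jun   sun    36
add column days_times_high = t['days'] * t['high']:
   days month  cond  high  days_times_high
0    22   Jun  snow    13              286
2     7   Jun   sun    36              252
add column days_plus_4 = t['days'] + 4:
   days month  cond  high  days_times_high  days_plus_4
0    22   Jun  snow    13              286           26
2     7   Jun   sun    36              252           11
So iloc[1]['days_times_high'] = 252.

252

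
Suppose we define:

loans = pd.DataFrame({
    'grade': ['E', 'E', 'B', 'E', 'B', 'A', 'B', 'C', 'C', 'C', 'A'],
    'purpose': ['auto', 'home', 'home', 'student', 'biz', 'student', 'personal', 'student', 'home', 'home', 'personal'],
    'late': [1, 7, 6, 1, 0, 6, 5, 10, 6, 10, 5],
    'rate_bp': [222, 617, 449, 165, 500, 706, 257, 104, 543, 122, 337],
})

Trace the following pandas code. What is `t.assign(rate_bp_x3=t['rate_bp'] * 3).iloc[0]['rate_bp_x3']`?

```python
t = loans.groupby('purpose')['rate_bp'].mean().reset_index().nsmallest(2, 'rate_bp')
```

666.0

group by purpose, mean of rate_bp:
purpose
auto        222.00
biz         500.00
home        432.75
personal    297.00
student     325.00
Name: rate_bp, dtype: float64
reset_index():
    purpose  rate_bp
0      auto   222.00
1       biz   500.00
2      home   432.75
3  personal   297.00
4   student   325.00
take 2 rows with smallest rate_bp:
    purpose  rate_bp
0      auto    222.0
3  personal    297.0
add column rate_bp_x3 = t['rate_bp'] * 3:
    purpose  rate_bp  rate_bp_x3
0      auto    222.0       666.0
3  personal    297.0       891.0
value at position 0, column 'rate_bp_x3' → 666.0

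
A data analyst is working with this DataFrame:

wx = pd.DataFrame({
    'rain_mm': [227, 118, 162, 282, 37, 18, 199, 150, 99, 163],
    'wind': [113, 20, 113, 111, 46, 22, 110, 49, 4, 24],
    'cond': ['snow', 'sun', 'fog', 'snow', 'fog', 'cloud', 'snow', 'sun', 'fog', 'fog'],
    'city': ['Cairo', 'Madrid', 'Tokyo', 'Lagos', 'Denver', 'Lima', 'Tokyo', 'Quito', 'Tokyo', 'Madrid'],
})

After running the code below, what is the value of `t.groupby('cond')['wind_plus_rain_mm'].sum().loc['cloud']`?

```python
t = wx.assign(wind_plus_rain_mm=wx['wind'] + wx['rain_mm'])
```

40

add column wind_plus_rain_mm = wx['wind'] + wx['rain_mm']:
   rain_mm  wind   cond    city  wind_plus_rain_mm
0      227   113   snow   Cairo                340
1      118    20    sun  Madrid                138
2      162   113    fog   Tokyo                275
3      282   111   snow   Lagos                393
4       37    46    fog  Denver                 83
5       18    22  cloud    Lima                 40
6      199   110   snow   Tokyo                309
7      150    49    sun   Quito                199
8       99     4    fog   Tokyo                103
9      163    24    fog  Madrid                187
group by cond, sum of wind_plus_rain_mm:
cond
cloud      40
fog       648
snow     1042
sun       337
Name: wind_plus_rain_mm, dtype: int64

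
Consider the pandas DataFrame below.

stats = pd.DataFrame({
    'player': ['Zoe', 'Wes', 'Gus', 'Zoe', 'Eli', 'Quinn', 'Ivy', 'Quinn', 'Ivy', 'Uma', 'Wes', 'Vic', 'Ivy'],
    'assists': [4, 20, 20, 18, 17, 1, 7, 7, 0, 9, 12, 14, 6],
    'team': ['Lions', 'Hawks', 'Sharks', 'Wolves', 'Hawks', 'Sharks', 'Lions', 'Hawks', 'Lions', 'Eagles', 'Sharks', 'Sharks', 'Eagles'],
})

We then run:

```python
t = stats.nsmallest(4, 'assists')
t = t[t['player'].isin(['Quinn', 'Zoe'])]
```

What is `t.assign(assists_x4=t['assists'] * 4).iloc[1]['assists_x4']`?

take 4 rows with smallest assists:
   player  assists    team
8     Ivy        0   Lions
5   Quinn        1  Sharks
0     Zoe        4   Lions
12    Ivy        6  Eagles
filter rows where player in ['Quinn', 'Zoe']:
  player  assists    team
5  Quinn        1  Sharks
0    Zoe        4   Lions
add column assists_x4 = t['assists'] * 4:
  player  assists    team  assists_x4
5  Quinn        1  Sharks           4
0    Zoe        4   Lions          16
Then the value at position 1, column 'assists_x4': 16

16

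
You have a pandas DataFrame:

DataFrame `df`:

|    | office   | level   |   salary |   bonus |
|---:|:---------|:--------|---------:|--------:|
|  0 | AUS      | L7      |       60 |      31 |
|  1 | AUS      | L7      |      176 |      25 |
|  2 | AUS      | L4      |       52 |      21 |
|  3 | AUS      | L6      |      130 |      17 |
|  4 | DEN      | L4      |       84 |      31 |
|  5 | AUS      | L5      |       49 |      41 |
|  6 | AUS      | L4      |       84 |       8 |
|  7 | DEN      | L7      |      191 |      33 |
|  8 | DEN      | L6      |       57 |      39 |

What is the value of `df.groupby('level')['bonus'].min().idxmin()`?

L4

group by level, min of bonus:
level
L4     8
L5    41
L6    17
L7    25
Name: bonus, dtype: int64
Finally, label with the smallest value = L4.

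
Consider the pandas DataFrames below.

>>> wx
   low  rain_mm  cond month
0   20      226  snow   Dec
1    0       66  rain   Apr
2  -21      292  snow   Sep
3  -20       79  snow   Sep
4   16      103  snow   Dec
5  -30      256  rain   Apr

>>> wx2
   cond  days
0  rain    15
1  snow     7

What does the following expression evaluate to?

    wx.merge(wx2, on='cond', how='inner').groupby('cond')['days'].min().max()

15

merge on 'cond' (how='inner') → 6 rows:
   low  rain_mm  cond month  days
0   20      226  snow   Dec     7
1    0       66  rain   Apr    15
2  -21      292  snow   Sep     7
3  -20       79  snow   Sep     7
4   16      103  snow   Dec     7
5  -30      256  rain   Apr    15
group by cond, min of days:
cond
rain    15
snow     7
Name: days, dtype: int64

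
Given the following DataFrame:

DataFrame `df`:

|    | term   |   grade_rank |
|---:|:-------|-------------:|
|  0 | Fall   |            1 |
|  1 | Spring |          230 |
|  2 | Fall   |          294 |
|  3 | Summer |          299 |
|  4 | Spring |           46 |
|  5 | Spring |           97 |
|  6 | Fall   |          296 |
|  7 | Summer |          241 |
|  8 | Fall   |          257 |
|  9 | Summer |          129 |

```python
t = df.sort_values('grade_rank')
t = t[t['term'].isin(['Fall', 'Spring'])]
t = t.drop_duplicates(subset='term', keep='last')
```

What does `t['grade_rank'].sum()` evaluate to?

526

sort by grade_rank:
     term  grade_rank
0    Fall           1
4  Spring          46
5  Spring          97
9  Summer         129
1  Spring         230
7  Summer         241
8    Fall         257
2    Fall         294
6    Fall         296
3  Summer         299
filter rows where term in ['Fall', 'Spring']:
     term  grade_rank
0    Fall           1
4  Spring          46
5  Spring          97
1  Spring         230
8    Fall         257
2    Fall         294
6    Fall         296
drop duplicate term (keep=last):
     term  grade_rank
1  Spring         230
6    Fall         296
Finally, sum of column 'grade_rank' = 526.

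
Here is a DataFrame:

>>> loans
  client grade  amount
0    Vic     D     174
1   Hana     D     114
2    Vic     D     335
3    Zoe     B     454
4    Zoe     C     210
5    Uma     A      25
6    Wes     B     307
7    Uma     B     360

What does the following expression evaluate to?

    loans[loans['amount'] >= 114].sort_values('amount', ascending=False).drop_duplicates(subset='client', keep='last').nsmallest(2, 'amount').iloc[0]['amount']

filter rows where amount >= 114:
  client grade  amount
0    Vic     D     174
1   Hana     D     114
2    Vic     D     335
3    Zoe     B     454
4    Zoe     C     210
6    Wes     B     307
7    Uma     B     360
sort by amount descending:
  client grade  amount
3    Zoe     B     454
7    Uma     B     360
2    Vic     D     335
6    Wes     B     307
4    Zoe     C     210
0    Vic     D     174
1   Hana     D     114
drop duplicate client (keep=last):
  client grade  amount
7    Uma     B     360
6    Wes     B     307
4    Zoe     C     210
0    Vic     D     174
1   Hana     D     114
take 2 rows with smallest amount:
  client grade  amount
1   Hana     D     114
0    Vic     D     174
Reading off the value at position 0, column 'amount', we get 114.

114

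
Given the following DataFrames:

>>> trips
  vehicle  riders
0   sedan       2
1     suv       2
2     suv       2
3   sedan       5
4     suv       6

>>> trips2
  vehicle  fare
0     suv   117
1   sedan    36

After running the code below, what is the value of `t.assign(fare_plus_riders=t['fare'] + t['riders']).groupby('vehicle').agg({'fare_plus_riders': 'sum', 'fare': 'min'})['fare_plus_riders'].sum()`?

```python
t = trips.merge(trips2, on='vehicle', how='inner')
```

merge on 'vehicle' (how='inner') → 5 rows:
  vehicle  riders  fare
0   sedan       2    36
1     suv       2   117
2     suv       2   117
3   sedan       5    36
4     suv       6   117
add column fare_plus_riders = t['fare'] + t['riders']:
  vehicle  riders  fare  fare_plus_riders
0   sedan       2    36                38
1     suv       2   117               119
2     suv       2   117               119
3   sedan       5    36                41
4     suv       6   117               123
group by vehicle: sum(fare_plus_riders), min(fare):
         fare_plus_riders  fare
vehicle                        
sedan                  79    36
suv                   361   117
The sum of column 'fare_plus_riders' is 440.

440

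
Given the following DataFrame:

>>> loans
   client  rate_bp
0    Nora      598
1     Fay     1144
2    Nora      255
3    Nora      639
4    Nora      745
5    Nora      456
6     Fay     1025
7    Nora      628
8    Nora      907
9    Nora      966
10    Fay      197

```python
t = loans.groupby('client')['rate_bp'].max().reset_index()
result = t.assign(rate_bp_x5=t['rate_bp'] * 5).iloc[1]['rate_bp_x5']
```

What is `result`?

group by client, max of rate_bp:
client
Fay     1144
Nora     966
Name: rate_bp, dtype: int64
reset_index():
  client  rate_bp
0    Fay     1144
1   Nora      966
add column rate_bp_x5 = t['rate_bp'] * 5:
  client  rate_bp  rate_bp_x5
0    Fay     1144        5720
1   Nora      966        4830
Taking the value at position 1, column 'rate_bp_x5' gives 4830.

4830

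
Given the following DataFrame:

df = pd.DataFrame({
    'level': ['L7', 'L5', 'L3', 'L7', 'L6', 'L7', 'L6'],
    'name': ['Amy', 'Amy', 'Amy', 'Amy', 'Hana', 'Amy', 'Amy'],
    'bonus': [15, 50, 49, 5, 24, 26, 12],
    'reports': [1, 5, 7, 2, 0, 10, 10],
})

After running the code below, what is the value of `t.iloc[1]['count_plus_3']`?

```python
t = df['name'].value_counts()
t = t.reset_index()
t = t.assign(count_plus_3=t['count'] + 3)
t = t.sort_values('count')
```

value_counts of name:
name
Amy     6
Hana    1
Name: count, dtype: int64
reset_index():
   name  count
0   Amy      6
1  Hana      1
add column count_plus_3 = t['count'] + 3:
   name  count  count_plus_3
0   Amy      6             9
1  Hana      1             4
sort by count:
   name  count  count_plus_3
1  Hana      1             4
0   Amy      6             9

9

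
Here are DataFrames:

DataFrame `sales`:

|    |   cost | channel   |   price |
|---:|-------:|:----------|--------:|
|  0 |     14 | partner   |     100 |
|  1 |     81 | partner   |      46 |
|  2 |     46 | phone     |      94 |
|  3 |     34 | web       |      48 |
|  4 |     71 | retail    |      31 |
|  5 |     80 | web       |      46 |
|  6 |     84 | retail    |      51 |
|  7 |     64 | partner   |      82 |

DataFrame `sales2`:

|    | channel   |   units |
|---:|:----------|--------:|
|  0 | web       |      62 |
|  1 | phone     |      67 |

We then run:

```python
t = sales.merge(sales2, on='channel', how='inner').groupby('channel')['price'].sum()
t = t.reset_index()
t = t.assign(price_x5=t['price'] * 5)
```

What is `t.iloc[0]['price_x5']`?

470

merge on 'channel' (how='inner') → 3 rows:
   cost channel  price  units
0    46   phone     94     67
1    34     web     48     62
2    80     web     46     62
group by channel, sum of price:
channel
phone    94
web      94
Name: price, dtype: int64
reset_index():
  channel  price
0   phone     94
1     web     94
add column price_x5 = t['price'] * 5:
  channel  price  price_x5
0   phone     94       470
1     web     94       470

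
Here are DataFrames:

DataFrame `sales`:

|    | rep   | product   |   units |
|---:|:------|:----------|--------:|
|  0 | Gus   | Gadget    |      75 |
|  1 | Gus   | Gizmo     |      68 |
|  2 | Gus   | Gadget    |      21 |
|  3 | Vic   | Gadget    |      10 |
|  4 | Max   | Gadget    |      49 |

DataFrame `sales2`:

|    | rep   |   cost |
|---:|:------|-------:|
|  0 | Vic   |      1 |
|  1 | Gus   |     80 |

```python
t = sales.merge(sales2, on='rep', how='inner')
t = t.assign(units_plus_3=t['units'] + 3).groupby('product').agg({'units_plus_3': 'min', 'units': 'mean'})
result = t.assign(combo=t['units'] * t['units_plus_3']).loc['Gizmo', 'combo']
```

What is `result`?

4828.0

merge on 'rep' (how='inner') → 4 rows:
   rep product  units  cost
0  Gus  Gadget     75    80
1  Gus   Gizmo     68    80
2  Gus  Gadget     21    80
3  Vic  Gadget     10     1
add column units_plus_3 = t['units'] + 3:
   rep product  units  cost  units_plus_3
0  Gus  Gadget     75    80            78
1  Gus   Gizmo     68    80            71
2  Gus  Gadget     21    80            24
3  Vic  Gadget     10     1            13
group by product: min(units_plus_3), mean(units):
         units_plus_3      units
product                         
Gadget             13  35.333333
Gizmo              71  68.000000
add column combo = t['units'] * t['units_plus_3']:
         units_plus_3      units        combo
product                                      
Gadget             13  35.333333   459.333333
Gizmo              71  68.000000  4828.000000
Reading off the value at row 'Gizmo', column 'combo', we get 4828.0.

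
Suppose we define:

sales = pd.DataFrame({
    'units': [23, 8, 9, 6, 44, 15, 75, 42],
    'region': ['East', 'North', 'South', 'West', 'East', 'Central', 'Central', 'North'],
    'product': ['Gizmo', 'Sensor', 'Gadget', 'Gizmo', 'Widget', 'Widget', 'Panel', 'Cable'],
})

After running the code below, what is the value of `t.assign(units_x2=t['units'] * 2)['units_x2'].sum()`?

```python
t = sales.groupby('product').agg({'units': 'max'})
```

group by product, max of units:
         units
product       
Cable       42
Gadget       9
Gizmo       23
Panel       75
Sensor       8
Widget      44
add column units_x2 = t['units'] * 2:
         units  units_x2
product                 
Cable       42        84
Gadget       9        18
Gizmo       23        46
Panel       75       150
Sensor       8        16
Widget      44        88

402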